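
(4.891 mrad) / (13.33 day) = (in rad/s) 4.247e-09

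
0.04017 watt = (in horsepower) 5.387e-05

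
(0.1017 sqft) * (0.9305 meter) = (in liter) 8.792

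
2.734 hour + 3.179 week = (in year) 0.06128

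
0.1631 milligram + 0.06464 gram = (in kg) 6.48e-05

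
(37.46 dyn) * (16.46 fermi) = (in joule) 6.166e-18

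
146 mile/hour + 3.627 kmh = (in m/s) 66.28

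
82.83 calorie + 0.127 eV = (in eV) 2.163e+21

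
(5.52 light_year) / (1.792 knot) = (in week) 9.366e+10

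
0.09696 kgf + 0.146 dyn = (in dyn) 9.509e+04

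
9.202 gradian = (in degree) 8.282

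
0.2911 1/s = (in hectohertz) 0.002911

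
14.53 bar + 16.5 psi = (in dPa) 1.567e+07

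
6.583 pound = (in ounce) 105.3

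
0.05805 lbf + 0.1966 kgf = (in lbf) 0.4915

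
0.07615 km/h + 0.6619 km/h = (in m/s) 0.205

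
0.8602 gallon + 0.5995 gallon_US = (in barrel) 0.03475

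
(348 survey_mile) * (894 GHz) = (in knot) 9.733e+17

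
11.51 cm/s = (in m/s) 0.1151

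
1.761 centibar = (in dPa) 1.761e+04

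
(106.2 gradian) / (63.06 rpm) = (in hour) 7.017e-05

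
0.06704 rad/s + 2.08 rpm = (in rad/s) 0.2849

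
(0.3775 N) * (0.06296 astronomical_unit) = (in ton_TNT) 0.8498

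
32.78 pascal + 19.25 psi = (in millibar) 1328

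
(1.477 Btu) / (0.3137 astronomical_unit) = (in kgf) 3.386e-09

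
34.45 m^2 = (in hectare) 0.003445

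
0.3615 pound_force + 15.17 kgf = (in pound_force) 33.81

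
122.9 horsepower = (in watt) 9.165e+04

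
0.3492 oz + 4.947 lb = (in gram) 2254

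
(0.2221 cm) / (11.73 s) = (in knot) 0.0003681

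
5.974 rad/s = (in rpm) 57.05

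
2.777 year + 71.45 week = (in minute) 2.18e+06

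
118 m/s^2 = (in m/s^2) 118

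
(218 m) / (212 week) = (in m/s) 1.7e-06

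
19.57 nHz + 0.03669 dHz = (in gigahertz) 3.669e-12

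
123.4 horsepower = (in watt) 9.202e+04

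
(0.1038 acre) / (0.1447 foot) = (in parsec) 3.087e-13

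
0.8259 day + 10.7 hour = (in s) 1.099e+05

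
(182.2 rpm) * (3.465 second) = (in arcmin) 2.273e+05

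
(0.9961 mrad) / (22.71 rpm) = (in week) 6.925e-10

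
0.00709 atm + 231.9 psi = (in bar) 16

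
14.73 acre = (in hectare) 5.961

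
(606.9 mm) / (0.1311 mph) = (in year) 3.284e-07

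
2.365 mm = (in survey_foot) 0.007759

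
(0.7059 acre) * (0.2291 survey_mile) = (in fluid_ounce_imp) 3.707e+10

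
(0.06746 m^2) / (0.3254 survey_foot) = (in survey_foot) 2.232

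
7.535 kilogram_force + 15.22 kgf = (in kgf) 22.75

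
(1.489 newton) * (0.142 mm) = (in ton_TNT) 5.053e-14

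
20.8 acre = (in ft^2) 9.06e+05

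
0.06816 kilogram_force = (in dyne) 6.684e+04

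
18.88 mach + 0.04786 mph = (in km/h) 2.314e+04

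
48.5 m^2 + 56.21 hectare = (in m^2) 5.621e+05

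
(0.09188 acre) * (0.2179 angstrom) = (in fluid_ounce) 0.000274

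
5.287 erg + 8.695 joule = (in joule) 8.695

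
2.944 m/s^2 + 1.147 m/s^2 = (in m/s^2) 4.091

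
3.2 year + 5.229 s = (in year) 3.2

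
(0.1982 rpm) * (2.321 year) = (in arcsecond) 3.134e+11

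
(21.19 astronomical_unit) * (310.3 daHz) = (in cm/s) 9.836e+17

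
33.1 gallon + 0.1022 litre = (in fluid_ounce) 4240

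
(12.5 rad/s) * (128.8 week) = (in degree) 5.579e+10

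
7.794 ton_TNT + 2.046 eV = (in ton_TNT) 7.794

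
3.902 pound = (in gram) 1770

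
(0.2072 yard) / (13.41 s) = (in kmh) 0.05086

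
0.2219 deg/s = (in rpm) 0.03698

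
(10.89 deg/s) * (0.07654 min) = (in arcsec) 1.8e+05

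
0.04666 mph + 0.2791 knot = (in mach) 0.0004829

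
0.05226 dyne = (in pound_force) 1.175e-07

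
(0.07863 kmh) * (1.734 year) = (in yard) 1.306e+06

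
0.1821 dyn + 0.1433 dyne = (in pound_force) 7.315e-07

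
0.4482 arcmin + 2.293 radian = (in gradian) 146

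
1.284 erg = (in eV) 8.014e+11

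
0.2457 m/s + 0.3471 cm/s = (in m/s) 0.2492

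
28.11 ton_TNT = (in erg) 1.176e+18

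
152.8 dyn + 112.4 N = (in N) 112.4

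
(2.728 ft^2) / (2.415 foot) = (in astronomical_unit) 2.302e-12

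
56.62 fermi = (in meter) 5.662e-14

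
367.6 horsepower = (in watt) 2.741e+05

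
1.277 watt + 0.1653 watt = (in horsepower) 0.001934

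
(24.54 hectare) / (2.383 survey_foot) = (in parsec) 1.095e-11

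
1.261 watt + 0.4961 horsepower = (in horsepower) 0.4978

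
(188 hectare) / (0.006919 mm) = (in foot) 8.915e+11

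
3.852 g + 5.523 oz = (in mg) 1.604e+05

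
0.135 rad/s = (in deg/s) 7.735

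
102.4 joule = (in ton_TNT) 2.447e-08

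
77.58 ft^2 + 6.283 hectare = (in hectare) 6.284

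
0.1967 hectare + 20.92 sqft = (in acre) 0.4865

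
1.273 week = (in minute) 1.283e+04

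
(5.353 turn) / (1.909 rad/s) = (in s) 17.62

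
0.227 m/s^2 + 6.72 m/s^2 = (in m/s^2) 6.947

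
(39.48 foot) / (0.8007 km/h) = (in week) 8.946e-05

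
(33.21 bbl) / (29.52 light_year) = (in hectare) 1.891e-21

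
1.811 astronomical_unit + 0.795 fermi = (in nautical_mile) 1.463e+08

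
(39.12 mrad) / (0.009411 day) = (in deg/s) 0.002757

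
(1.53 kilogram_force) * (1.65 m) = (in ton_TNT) 5.917e-09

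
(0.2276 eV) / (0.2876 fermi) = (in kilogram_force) 1.293e-05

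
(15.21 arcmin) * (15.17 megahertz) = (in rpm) 6.409e+05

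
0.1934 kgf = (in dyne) 1.897e+05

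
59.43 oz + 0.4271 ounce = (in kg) 1.697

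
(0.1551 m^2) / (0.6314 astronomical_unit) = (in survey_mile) 1.02e-15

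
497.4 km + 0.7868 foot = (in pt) 1.41e+09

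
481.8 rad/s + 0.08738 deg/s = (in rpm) 4601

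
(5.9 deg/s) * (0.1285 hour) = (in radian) 47.64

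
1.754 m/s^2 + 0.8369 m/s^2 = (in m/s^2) 2.591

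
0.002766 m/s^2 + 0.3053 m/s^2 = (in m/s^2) 0.3081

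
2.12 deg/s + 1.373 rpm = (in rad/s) 0.1808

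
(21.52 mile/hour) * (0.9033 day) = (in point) 2.128e+09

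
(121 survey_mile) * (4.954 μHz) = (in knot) 1.875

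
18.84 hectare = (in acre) 46.55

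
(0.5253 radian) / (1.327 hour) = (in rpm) 0.00105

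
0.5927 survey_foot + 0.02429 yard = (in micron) 2.029e+05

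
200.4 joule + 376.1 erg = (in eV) 1.251e+21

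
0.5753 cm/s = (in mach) 1.69e-05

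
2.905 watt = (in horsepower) 0.003896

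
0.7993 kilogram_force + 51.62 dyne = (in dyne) 7.839e+05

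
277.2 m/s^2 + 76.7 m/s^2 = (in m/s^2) 353.9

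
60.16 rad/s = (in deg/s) 3447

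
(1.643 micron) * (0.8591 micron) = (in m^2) 1.412e-12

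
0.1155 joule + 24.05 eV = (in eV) 7.209e+17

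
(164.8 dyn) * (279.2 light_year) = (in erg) 4.353e+22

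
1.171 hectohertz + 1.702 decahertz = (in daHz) 13.41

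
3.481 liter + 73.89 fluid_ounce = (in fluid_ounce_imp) 199.4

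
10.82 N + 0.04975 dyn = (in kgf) 1.103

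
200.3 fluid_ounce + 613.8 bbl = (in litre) 9.759e+04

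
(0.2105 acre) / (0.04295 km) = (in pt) 5.622e+04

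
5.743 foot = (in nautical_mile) 0.0009452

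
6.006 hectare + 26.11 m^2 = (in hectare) 6.009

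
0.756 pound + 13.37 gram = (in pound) 0.7855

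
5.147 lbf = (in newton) 22.89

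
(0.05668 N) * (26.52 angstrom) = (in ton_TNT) 3.593e-20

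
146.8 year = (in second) 4.629e+09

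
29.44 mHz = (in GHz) 2.944e-11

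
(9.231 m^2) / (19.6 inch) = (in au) 1.239e-10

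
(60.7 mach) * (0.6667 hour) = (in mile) 3.082e+04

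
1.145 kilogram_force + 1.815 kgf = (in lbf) 6.526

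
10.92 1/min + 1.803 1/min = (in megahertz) 2.12e-07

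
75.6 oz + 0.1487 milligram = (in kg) 2.143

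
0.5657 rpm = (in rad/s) 0.05924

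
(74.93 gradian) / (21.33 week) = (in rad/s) 9.124e-08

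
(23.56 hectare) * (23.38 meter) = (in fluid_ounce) 1.863e+11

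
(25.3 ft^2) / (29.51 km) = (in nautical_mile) 4.301e-08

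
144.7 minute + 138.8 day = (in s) 1.2e+07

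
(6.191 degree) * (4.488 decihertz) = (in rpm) 0.4631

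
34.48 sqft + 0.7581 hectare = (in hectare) 0.7584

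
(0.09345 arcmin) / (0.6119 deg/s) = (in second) 0.002545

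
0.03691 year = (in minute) 1.94e+04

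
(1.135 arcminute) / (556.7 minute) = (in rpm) 9.439e-08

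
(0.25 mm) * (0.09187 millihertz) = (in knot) 4.465e-08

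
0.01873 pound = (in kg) 0.008496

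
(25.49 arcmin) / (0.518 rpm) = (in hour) 3.797e-05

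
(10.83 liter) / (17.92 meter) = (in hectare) 6.044e-08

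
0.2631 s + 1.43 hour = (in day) 0.05959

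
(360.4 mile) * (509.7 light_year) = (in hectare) 2.797e+20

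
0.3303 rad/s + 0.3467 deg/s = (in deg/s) 19.27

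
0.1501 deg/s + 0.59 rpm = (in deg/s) 3.69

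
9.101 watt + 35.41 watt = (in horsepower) 0.05969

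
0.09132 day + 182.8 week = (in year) 3.506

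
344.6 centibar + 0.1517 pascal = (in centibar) 344.6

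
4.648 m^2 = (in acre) 0.001149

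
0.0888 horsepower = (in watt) 66.22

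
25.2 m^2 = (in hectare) 0.00252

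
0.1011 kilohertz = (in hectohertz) 1.011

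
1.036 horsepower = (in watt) 772.5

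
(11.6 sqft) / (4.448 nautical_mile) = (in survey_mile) 8.129e-08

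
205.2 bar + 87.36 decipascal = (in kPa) 2.052e+04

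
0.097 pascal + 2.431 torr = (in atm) 0.0032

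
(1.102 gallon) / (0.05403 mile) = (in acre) 1.185e-08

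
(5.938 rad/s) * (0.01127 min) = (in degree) 230.1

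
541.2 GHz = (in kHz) 5.412e+08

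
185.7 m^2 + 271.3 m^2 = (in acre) 0.1129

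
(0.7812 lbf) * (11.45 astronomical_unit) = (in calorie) 1.423e+12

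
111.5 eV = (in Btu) 1.693e-20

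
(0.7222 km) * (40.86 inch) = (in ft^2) 8068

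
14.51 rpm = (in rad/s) 1.519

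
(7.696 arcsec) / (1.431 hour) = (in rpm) 6.916e-08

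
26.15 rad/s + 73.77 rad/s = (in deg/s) 5725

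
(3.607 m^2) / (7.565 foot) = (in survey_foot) 5.132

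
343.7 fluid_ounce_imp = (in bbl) 0.06142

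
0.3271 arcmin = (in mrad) 0.09515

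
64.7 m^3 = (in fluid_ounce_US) 2.188e+06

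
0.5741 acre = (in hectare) 0.2323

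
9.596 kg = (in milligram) 9.596e+06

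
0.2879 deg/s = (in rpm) 0.04798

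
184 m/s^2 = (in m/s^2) 184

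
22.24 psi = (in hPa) 1533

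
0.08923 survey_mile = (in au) 9.599e-10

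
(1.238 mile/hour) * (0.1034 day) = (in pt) 1.402e+07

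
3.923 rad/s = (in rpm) 37.46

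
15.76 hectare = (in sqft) 1.696e+06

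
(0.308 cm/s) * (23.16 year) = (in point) 6.377e+09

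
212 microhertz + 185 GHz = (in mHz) 1.85e+14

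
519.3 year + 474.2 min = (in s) 1.638e+10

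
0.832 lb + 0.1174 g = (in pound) 0.8323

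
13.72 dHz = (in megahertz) 1.372e-06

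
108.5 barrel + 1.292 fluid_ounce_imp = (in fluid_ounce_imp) 6.071e+05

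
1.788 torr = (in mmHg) 1.788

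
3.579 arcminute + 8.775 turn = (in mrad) 5.514e+04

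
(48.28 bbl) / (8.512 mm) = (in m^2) 901.8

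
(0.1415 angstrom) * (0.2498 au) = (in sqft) 5.692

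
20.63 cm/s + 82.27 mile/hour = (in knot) 71.89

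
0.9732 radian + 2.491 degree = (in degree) 58.25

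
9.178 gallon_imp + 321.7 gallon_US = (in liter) 1259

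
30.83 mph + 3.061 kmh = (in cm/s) 1463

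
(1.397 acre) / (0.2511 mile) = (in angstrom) 1.399e+11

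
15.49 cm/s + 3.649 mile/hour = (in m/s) 1.786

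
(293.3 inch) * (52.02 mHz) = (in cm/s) 38.75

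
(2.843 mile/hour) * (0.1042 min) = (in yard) 8.69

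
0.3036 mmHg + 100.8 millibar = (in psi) 1.468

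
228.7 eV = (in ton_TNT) 8.758e-27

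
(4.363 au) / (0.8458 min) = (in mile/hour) 2.877e+10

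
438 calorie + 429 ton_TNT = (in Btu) 1.701e+09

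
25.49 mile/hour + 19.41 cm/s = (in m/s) 11.59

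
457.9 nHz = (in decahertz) 4.579e-08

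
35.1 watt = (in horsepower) 0.04707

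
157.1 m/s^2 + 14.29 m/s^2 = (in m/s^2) 171.4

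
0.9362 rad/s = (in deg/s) 53.64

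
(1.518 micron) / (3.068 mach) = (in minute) 2.422e-11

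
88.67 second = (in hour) 0.02463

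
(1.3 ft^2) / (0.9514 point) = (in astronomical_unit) 2.405e-09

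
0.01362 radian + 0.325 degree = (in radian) 0.01929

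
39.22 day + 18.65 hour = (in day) 40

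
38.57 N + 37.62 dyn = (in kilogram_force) 3.933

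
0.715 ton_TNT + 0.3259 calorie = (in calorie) 7.15e+08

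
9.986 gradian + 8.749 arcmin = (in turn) 0.02537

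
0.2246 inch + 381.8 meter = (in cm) 3.818e+04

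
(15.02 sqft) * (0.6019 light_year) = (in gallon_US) 2.099e+18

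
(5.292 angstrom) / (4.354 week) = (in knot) 3.906e-16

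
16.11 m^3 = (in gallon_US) 4256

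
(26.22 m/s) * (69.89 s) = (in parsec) 5.939e-14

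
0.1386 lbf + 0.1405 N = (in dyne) 7.57e+04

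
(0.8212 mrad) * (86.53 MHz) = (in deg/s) 4.071e+06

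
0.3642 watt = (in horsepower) 0.0004884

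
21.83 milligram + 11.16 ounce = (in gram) 316.4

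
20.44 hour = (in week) 0.1217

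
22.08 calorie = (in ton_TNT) 2.208e-08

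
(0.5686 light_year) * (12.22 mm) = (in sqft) 7.076e+14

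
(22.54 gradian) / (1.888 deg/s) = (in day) 0.0001244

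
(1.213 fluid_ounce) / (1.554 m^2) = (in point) 0.06544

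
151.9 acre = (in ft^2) 6.617e+06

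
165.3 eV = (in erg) 2.648e-10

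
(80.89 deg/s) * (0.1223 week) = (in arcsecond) 2.154e+10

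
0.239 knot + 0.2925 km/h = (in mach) 0.0005997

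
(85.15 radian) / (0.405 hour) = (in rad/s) 0.0584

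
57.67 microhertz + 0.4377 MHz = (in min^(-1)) 2.626e+07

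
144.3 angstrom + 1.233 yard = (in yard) 1.233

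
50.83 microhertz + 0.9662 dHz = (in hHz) 0.0009667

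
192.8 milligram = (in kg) 0.0001928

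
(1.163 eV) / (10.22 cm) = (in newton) 1.823e-18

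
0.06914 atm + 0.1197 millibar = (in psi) 1.018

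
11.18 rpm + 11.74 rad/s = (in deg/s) 739.7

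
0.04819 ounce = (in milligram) 1366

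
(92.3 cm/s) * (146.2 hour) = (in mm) 4.858e+08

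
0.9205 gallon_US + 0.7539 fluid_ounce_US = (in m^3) 0.003507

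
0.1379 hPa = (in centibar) 0.01379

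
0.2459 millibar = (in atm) 0.0002427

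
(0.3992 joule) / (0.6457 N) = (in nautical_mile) 0.0003338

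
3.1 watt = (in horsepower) 0.004157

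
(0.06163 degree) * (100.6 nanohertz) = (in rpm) 1.033e-09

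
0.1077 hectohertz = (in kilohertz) 0.01077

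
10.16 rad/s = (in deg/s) 582.1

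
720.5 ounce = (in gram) 2.043e+04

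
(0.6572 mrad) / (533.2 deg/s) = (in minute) 1.177e-06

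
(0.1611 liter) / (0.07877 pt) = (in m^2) 5.797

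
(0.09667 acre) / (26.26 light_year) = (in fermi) 1.575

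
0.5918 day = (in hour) 14.2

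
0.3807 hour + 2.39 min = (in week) 0.002503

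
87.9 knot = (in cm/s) 4522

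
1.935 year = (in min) 1.017e+06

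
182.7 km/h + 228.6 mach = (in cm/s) 7.789e+06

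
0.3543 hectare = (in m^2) 3543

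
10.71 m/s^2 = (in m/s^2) 10.71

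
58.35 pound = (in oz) 933.6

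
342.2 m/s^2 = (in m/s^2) 342.2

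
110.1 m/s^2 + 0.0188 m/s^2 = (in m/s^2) 110.1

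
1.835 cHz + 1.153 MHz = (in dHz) 1.153e+07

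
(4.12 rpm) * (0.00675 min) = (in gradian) 11.12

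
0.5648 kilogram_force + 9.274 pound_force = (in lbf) 10.52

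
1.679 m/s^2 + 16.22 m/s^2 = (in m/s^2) 17.9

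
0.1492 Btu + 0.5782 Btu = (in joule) 767.4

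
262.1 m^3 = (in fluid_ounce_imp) 9.225e+06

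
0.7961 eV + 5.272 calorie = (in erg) 2.206e+08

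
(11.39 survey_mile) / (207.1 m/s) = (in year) 2.807e-06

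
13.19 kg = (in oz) 465.3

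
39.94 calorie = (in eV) 1.043e+21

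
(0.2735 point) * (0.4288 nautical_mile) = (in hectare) 7.662e-06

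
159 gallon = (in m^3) 0.6019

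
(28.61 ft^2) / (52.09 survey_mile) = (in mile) 1.97e-08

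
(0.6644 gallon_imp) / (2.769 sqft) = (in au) 7.849e-14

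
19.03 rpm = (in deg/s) 114.2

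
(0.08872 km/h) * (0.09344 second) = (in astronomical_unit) 1.539e-14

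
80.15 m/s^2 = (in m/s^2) 80.15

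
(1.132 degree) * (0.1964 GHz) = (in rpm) 3.705e+07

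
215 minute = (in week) 0.02133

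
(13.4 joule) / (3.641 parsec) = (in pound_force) 2.681e-17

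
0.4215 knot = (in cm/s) 21.68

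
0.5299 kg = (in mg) 5.299e+05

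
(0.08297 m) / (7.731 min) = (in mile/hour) 0.0004001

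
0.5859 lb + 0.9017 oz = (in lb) 0.6423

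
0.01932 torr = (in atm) 2.542e-05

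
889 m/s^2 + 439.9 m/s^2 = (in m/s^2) 1329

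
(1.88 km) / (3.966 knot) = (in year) 2.922e-05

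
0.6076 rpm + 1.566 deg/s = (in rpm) 0.8686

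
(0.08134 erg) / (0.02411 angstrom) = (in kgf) 344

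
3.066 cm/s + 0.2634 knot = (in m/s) 0.1662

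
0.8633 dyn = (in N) 8.633e-06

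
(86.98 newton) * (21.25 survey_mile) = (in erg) 2.975e+13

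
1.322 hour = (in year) 0.0001509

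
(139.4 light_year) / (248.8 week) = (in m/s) 8.764e+09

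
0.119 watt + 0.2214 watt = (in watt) 0.3404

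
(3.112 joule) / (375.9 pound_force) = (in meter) 0.001861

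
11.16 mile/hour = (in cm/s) 498.9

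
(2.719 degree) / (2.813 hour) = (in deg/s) 0.0002685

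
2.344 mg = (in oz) 8.268e-05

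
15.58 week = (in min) 1.57e+05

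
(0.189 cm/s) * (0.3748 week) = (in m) 428.4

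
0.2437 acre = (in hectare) 0.09862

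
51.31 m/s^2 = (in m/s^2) 51.31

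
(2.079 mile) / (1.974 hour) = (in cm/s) 47.08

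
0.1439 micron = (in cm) 1.439e-05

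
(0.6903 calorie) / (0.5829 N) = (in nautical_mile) 0.002675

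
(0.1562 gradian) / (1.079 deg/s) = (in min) 0.002171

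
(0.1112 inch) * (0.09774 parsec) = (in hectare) 8.518e+08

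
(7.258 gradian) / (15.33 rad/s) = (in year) 2.358e-10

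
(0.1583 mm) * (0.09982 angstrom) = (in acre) 3.905e-19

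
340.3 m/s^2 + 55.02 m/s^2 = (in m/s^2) 395.3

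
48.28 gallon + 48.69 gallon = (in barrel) 2.309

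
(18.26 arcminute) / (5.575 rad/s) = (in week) 1.575e-09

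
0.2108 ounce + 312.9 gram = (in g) 318.9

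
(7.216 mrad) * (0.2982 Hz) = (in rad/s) 0.002152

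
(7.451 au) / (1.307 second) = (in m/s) 8.528e+11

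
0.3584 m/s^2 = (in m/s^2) 0.3584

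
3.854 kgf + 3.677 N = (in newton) 41.47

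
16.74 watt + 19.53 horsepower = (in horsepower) 19.55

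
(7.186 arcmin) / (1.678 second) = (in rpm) 0.0119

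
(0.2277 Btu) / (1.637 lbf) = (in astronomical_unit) 2.205e-10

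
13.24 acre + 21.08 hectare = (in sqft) 2.846e+06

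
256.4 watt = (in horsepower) 0.3438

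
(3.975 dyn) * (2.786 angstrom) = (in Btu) 1.05e-17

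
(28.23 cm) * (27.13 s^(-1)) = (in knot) 14.89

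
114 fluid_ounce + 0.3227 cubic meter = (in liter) 326.1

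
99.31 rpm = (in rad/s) 10.4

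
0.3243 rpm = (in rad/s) 0.03396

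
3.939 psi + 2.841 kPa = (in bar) 0.3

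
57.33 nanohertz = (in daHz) 5.733e-09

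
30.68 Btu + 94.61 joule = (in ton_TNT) 7.759e-06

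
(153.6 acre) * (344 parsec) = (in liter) 6.598e+27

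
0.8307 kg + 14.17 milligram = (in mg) 8.307e+05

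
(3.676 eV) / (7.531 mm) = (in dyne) 7.82e-12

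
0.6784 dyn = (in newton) 6.784e-06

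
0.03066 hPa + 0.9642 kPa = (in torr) 7.255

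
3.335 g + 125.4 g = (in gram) 128.7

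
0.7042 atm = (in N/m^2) 7.135e+04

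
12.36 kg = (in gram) 1.236e+04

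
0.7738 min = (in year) 1.472e-06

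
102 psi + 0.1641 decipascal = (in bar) 7.033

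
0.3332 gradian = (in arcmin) 17.99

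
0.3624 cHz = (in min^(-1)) 0.2174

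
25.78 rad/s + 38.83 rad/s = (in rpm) 617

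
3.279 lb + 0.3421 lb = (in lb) 3.621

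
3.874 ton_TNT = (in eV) 1.012e+29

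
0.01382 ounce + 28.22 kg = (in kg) 28.22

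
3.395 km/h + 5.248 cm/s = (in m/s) 0.9955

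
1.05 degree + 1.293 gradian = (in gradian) 2.46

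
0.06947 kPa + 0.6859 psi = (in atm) 0.04736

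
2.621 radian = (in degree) 150.2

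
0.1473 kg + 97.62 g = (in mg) 2.449e+05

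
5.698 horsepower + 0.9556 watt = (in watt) 4250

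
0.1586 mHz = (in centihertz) 0.01586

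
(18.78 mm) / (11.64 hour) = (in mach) 1.316e-09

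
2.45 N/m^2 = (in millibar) 0.0245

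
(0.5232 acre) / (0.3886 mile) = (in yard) 3.703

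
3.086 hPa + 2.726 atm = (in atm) 2.729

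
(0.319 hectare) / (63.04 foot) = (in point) 4.706e+05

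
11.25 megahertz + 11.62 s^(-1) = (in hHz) 1.125e+05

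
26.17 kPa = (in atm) 0.2583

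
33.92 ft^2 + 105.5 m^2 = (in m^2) 108.7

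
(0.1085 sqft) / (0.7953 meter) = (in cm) 1.267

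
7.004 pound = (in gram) 3177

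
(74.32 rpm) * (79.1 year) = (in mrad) 1.941e+13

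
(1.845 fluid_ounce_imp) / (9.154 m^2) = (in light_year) 6.053e-22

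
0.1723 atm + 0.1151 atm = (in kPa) 29.12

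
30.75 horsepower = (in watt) 2.293e+04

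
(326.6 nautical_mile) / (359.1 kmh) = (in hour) 1.684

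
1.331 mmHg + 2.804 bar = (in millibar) 2806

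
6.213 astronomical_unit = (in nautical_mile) 5.019e+08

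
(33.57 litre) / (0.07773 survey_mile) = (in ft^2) 0.002889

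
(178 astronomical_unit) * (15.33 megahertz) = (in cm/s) 4.082e+22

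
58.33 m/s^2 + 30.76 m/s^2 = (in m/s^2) 89.09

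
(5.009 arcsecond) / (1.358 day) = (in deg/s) 1.186e-08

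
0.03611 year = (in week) 1.883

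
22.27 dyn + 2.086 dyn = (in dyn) 24.36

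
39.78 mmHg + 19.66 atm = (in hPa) 1.997e+04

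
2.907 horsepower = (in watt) 2168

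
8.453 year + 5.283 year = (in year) 13.74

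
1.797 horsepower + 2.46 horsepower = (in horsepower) 4.257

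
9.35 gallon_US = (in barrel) 0.2226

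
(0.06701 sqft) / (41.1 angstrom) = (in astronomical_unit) 1.013e-05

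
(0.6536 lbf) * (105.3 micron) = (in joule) 0.0003061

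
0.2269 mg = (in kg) 2.269e-07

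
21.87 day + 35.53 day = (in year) 0.1573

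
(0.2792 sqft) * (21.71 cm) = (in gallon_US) 1.488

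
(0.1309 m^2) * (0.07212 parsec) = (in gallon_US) 7.695e+16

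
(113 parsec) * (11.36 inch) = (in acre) 2.486e+14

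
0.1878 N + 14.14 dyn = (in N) 0.1879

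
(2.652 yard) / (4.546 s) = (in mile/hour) 1.193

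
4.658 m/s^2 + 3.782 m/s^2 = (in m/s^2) 8.44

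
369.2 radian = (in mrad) 3.692e+05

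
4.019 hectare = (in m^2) 4.019e+04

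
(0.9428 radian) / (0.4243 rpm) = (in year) 6.728e-07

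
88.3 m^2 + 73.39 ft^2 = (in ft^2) 1024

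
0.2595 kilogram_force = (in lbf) 0.5721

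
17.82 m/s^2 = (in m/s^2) 17.82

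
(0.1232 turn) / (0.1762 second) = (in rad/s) 4.393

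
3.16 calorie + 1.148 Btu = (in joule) 1224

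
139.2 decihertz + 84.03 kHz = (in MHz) 0.08404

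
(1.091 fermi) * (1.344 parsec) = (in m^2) 45.25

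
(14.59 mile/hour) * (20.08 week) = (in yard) 8.662e+07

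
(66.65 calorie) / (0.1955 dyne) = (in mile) 8.863e+04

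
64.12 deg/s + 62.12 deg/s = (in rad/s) 2.203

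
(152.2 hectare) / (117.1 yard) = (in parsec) 4.606e-13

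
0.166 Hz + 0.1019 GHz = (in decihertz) 1.019e+09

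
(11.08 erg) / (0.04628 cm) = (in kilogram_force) 0.0002441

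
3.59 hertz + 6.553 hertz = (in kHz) 0.01014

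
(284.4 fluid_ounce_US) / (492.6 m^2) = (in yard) 1.867e-05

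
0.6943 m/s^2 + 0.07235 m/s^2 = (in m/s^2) 0.7667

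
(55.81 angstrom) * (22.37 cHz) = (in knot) 2.427e-09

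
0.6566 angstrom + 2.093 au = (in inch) 1.233e+13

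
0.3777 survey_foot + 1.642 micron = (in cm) 11.51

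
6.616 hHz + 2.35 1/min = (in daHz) 66.16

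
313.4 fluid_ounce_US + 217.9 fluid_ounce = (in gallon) 4.151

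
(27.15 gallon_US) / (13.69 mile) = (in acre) 1.153e-09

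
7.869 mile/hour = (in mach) 0.01033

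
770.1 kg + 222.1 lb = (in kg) 870.8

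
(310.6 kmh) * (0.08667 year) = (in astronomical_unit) 0.001576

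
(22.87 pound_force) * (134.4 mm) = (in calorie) 3.268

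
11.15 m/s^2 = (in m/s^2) 11.15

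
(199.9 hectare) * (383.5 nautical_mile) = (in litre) 1.42e+15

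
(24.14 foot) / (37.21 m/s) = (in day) 2.289e-06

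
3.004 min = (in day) 0.002086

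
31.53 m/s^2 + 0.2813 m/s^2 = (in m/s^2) 31.81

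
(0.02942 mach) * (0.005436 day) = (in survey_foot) 1.544e+04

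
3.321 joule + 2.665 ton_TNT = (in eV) 6.96e+28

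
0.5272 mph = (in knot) 0.4581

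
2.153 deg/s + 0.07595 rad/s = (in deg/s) 6.505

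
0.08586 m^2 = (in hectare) 8.586e-06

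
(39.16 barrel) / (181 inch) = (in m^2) 1.354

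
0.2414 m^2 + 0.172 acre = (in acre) 0.1721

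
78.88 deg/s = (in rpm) 13.15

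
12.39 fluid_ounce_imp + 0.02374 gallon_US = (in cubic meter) 0.0004419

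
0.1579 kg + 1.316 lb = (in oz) 26.63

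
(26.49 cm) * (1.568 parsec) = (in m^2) 1.282e+16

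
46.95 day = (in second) 4.056e+06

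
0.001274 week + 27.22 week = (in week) 27.22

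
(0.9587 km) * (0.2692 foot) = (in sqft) 846.7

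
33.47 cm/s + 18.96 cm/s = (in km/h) 1.887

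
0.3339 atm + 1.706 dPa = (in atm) 0.3339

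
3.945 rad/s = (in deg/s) 226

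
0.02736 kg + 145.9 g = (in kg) 0.1733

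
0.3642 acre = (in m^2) 1474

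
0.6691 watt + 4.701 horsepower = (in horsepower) 4.702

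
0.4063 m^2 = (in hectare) 4.063e-05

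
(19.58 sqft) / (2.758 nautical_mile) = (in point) 1.009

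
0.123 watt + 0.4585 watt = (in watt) 0.5815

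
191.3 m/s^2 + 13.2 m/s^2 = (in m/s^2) 204.5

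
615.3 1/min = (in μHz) 1.026e+07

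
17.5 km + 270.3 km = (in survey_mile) 178.8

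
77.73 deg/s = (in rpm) 12.96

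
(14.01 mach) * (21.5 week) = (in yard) 6.784e+10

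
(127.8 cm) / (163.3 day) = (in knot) 1.761e-07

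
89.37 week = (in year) 1.714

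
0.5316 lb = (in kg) 0.2411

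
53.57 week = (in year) 1.027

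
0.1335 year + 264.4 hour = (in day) 59.74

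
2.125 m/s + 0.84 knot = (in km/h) 9.206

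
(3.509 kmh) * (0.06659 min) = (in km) 0.003894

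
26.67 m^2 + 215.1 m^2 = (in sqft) 2602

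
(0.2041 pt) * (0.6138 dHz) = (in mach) 1.298e-08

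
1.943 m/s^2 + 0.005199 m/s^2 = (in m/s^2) 1.948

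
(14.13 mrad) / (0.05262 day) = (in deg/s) 0.0001781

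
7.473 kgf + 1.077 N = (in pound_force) 16.72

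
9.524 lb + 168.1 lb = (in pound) 177.6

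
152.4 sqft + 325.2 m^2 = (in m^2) 339.4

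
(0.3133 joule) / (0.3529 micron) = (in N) 8.878e+05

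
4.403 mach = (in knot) 2914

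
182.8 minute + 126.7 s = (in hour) 3.082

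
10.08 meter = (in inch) 396.9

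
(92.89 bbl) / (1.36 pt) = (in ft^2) 3.313e+05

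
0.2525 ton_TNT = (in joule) 1.056e+09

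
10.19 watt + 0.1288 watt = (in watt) 10.32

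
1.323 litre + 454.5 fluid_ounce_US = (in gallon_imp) 3.248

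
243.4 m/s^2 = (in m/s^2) 243.4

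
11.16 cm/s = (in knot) 0.2169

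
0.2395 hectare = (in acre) 0.5918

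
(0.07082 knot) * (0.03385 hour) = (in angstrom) 4.44e+10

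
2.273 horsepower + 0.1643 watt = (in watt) 1695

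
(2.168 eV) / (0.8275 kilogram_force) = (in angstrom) 4.28e-10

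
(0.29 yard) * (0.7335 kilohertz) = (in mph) 435.1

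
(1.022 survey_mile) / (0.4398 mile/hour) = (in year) 0.0002653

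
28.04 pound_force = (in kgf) 12.72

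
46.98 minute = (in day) 0.03262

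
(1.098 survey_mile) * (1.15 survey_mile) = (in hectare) 327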